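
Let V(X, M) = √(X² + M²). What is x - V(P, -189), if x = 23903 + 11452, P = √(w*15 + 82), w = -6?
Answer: 35355 - √35713 ≈ 35166.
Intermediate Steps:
P = 2*I*√2 (P = √(-6*15 + 82) = √(-90 + 82) = √(-8) = 2*I*√2 ≈ 2.8284*I)
V(X, M) = √(M² + X²)
x = 35355
x - V(P, -189) = 35355 - √((-189)² + (2*I*√2)²) = 35355 - √(35721 - 8) = 35355 - √35713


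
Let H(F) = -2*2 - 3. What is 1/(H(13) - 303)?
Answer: -1/310 ≈ -0.0032258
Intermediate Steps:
H(F) = -7 (H(F) = -4 - 3 = -7)
1/(H(13) - 303) = 1/(-7 - 303) = 1/(-310) = -1/310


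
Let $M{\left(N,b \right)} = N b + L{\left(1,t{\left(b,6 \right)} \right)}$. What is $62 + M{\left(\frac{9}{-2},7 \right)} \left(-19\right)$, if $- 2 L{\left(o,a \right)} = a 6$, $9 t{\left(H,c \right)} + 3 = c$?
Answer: $\frac{1359}{2} \approx 679.5$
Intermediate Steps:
$t{\left(H,c \right)} = - \frac{1}{3} + \frac{c}{9}$
$L{\left(o,a \right)} = - 3 a$ ($L{\left(o,a \right)} = - \frac{a 6}{2} = - \frac{6 a}{2} = - 3 a$)
$M{\left(N,b \right)} = -1 + N b$ ($M{\left(N,b \right)} = N b - 3 \left(- \frac{1}{3} + \frac{1}{9} \cdot 6\right) = N b - 3 \left(- \frac{1}{3} + \frac{2}{3}\right) = N b - 1 = -1 + N b$)
$62 + M{\left(\frac{9}{-2},7 \right)} \left(-19\right) = 62 + \left(-1 + \frac{9}{-2} \cdot 7\right) \left(-19\right) = 62 + \left(-1 + 9 \left(- \frac{1}{2}\right) 7\right) \left(-19\right) = 62 + \left(-1 - \frac{63}{2}\right) \left(-19\right) = 62 - - \frac{1235}{2} = 62 + \frac{1235}{2} = \frac{1359}{2}$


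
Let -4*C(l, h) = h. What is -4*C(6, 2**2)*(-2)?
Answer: -8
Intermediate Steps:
C(l, h) = -h/4
-4*C(6, 2**2)*(-2) = -(-1)*2**2*(-2) = -(-1)*4*(-2) = -4*(-1)*(-2) = 4*(-2) = -8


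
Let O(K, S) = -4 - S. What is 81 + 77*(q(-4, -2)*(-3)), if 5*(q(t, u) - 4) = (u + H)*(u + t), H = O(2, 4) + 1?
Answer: -16689/5 ≈ -3337.8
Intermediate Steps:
H = -7 (H = (-4 - 1*4) + 1 = (-4 - 4) + 1 = -8 + 1 = -7)
q(t, u) = 4 + (-7 + u)*(t + u)/5 (q(t, u) = 4 + ((u - 7)*(u + t))/5 = 4 + ((-7 + u)*(t + u))/5 = 4 + (-7 + u)*(t + u)/5)
81 + 77*(q(-4, -2)*(-3)) = 81 + 77*((4 - 7/5*(-4) - 7/5*(-2) + (⅕)*(-2)² + (⅕)*(-4)*(-2))*(-3)) = 81 + 77*((4 + 28/5 + 14/5 + (⅕)*4 + 8/5)*(-3)) = 81 + 77*((4 + 28/5 + 14/5 + ⅘ + 8/5)*(-3)) = 81 + 77*((74/5)*(-3)) = 81 + 77*(-222/5) = 81 - 17094/5 = -16689/5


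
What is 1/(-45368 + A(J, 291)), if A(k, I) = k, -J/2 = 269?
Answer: -1/45906 ≈ -2.1784e-5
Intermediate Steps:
J = -538 (J = -2*269 = -538)
1/(-45368 + A(J, 291)) = 1/(-45368 - 538) = 1/(-45906) = -1/45906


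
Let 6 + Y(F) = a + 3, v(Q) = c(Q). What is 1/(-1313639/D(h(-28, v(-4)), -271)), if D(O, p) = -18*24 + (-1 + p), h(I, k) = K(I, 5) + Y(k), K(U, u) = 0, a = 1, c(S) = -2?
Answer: 704/1313639 ≈ 0.00053592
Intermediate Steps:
v(Q) = -2
Y(F) = -2 (Y(F) = -6 + (1 + 3) = -6 + 4 = -2)
h(I, k) = -2 (h(I, k) = 0 - 2 = -2)
D(O, p) = -433 + p (D(O, p) = -432 + (-1 + p) = -433 + p)
1/(-1313639/D(h(-28, v(-4)), -271)) = 1/(-1313639/(-433 - 271)) = 1/(-1313639/(-704)) = 1/(-1313639*(-1/704)) = 1/(1313639/704) = 704/1313639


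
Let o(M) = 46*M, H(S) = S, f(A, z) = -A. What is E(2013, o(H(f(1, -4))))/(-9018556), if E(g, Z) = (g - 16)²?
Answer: -3988009/9018556 ≈ -0.44220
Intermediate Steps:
E(g, Z) = (-16 + g)²
E(2013, o(H(f(1, -4))))/(-9018556) = (-16 + 2013)²/(-9018556) = 1997²*(-1/9018556) = 3988009*(-1/9018556) = -3988009/9018556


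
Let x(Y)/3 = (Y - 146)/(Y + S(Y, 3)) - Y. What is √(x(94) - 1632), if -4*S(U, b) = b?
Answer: 3*I*√29613962/373 ≈ 43.768*I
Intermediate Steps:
S(U, b) = -b/4
x(Y) = -3*Y + 3*(-146 + Y)/(-¾ + Y) (x(Y) = 3*((Y - 146)/(Y - ¼*3) - Y) = 3*((-146 + Y)/(Y - ¾) - Y) = 3*((-146 + Y)/(-¾ + Y) - Y) = 3*(-Y + (-146 + Y)/(-¾ + Y)) = -3*Y + 3*(-146 + Y)/(-¾ + Y))
√(x(94) - 1632) = √(3*(-584 - 4*94² + 7*94)/(-3 + 4*94) - 1632) = √(3*(-584 - 4*8836 + 658)/(-3 + 376) - 1632) = √(3*(-584 - 35344 + 658)/373 - 1632) = √(3*(1/373)*(-35270) - 1632) = √(-105810/373 - 1632) = √(-714546/373) = 3*I*√29613962/373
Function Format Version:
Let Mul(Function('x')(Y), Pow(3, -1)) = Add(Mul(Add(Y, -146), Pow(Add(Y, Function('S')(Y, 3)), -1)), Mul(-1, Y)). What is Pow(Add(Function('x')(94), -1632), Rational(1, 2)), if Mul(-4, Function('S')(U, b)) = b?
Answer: Mul(Rational(3, 373), I, Pow(29613962, Rational(1, 2))) ≈ Mul(43.768, I)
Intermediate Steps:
Function('S')(U, b) = Mul(Rational(-1, 4), b)
Function('x')(Y) = Add(Mul(-3, Y), Mul(3, Pow(Add(Rational(-3, 4), Y), -1), Add(-146, Y))) (Function('x')(Y) = Mul(3, Add(Mul(Add(Y, -146), Pow(Add(Y, Mul(Rational(-1, 4), 3)), -1)), Mul(-1, Y))) = Mul(3, Add(Mul(Add(-146, Y), Pow(Add(Y, Rational(-3, 4)), -1)), Mul(-1, Y))) = Mul(3, Add(Mul(Add(-146, Y), Pow(Add(Rational(-3, 4), Y), -1)), Mul(-1, Y))) = Mul(3, Add(Mul(Pow(Add(Rational(-3, 4), Y), -1), Add(-146, Y)), Mul(-1, Y))) = Mul(3, Add(Mul(-1, Y), Mul(Pow(Add(Rational(-3, 4), Y), -1), Add(-146, Y)))) = Add(Mul(-3, Y), Mul(3, Pow(Add(Rational(-3, 4), Y), -1), Add(-146, Y))))
Pow(Add(Function('x')(94), -1632), Rational(1, 2)) = Pow(Add(Mul(3, Pow(Add(-3, Mul(4, 94)), -1), Add(-584, Mul(-4, Pow(94, 2)), Mul(7, 94))), -1632), Rational(1, 2)) = Pow(Add(Mul(3, Pow(Add(-3, 376), -1), Add(-584, Mul(-4, 8836), 658)), -1632), Rational(1, 2)) = Pow(Add(Mul(3, Pow(373, -1), Add(-584, -35344, 658)), -1632), Rational(1, 2)) = Pow(Add(Mul(3, Rational(1, 373), -35270), -1632), Rational(1, 2)) = Pow(Add(Rational(-105810, 373), -1632), Rational(1, 2)) = Pow(Rational(-714546, 373), Rational(1, 2)) = Mul(Rational(3, 373), I, Pow(29613962, Rational(1, 2)))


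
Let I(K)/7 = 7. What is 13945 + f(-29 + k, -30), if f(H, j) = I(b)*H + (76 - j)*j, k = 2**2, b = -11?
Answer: 9540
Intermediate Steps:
I(K) = 49 (I(K) = 7*7 = 49)
k = 4
f(H, j) = 49*H + j*(76 - j) (f(H, j) = 49*H + (76 - j)*j = 49*H + j*(76 - j))
13945 + f(-29 + k, -30) = 13945 + (-1*(-30)**2 + 49*(-29 + 4) + 76*(-30)) = 13945 + (-1*900 + 49*(-25) - 2280) = 13945 + (-900 - 1225 - 2280) = 13945 - 4405 = 9540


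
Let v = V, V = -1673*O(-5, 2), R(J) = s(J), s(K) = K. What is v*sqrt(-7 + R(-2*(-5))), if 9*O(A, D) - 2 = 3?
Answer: -8365*sqrt(3)/9 ≈ -1609.8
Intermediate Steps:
O(A, D) = 5/9 (O(A, D) = 2/9 + (1/9)*3 = 2/9 + 1/3 = 5/9)
R(J) = J
V = -8365/9 (V = -1673*5/9 = -8365/9 ≈ -929.44)
v = -8365/9 ≈ -929.44
v*sqrt(-7 + R(-2*(-5))) = -8365*sqrt(-7 - 2*(-5))/9 = -8365*sqrt(-7 + 10)/9 = -8365*sqrt(3)/9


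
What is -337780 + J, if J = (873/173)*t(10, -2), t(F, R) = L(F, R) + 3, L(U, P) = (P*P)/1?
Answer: -58429829/173 ≈ -3.3774e+5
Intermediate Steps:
L(U, P) = P**2 (L(U, P) = P**2*1 = P**2)
t(F, R) = 3 + R**2 (t(F, R) = R**2 + 3 = 3 + R**2)
J = 6111/173 (J = (873/173)*(3 + (-2)**2) = (873*(1/173))*(3 + 4) = (873/173)*7 = 6111/173 ≈ 35.324)
-337780 + J = -337780 + 6111/173 = -58429829/173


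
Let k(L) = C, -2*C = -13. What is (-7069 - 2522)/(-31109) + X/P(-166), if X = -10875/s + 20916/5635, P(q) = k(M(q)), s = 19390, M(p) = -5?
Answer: 5501357346/6936840365 ≈ 0.79306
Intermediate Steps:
C = 13/2 (C = -½*(-13) = 13/2 ≈ 6.5000)
k(L) = 13/2
P(q) = 13/2
X = 1405227/445970 (X = -10875/19390 + 20916/5635 = -10875*1/19390 + 20916*(1/5635) = -2175/3878 + 2988/805 = 1405227/445970 ≈ 3.1509)
(-7069 - 2522)/(-31109) + X/P(-166) = (-7069 - 2522)/(-31109) + 1405227/(445970*(13/2)) = -9591*(-1/31109) + (1405227/445970)*(2/13) = 9591/31109 + 1405227/2898805 = 5501357346/6936840365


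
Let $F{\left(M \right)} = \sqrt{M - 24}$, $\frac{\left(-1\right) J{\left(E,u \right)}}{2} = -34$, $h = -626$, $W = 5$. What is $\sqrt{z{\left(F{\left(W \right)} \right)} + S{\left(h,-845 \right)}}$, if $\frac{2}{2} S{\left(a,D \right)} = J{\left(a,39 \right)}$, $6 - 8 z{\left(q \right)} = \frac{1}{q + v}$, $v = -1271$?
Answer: $\frac{\sqrt{2} \sqrt{\frac{699051 - 550 i \sqrt{19}}{1271 - i \sqrt{19}}}}{4} \approx 8.2916 + 2.0339 \cdot 10^{-8} i$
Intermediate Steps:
$J{\left(E,u \right)} = 68$ ($J{\left(E,u \right)} = \left(-2\right) \left(-34\right) = 68$)
$F{\left(M \right)} = \sqrt{-24 + M}$
$z{\left(q \right)} = \frac{3}{4} - \frac{1}{8 \left(-1271 + q\right)}$ ($z{\left(q \right)} = \frac{3}{4} - \frac{1}{8 \left(q - 1271\right)} = \frac{3}{4} - \frac{1}{8 \left(-1271 + q\right)}$)
$S{\left(a,D \right)} = 68$
$\sqrt{z{\left(F{\left(W \right)} \right)} + S{\left(h,-845 \right)}} = \sqrt{\frac{-7627 + 6 \sqrt{-24 + 5}}{8 \left(-1271 + \sqrt{-24 + 5}\right)} + 68} = \sqrt{\frac{-7627 + 6 \sqrt{-19}}{8 \left(-1271 + \sqrt{-19}\right)} + 68} = \sqrt{\frac{-7627 + 6 i \sqrt{19}}{8 \left(-1271 + i \sqrt{19}\right)} + 68} = \sqrt{68 + \frac{-7627 + 6 i \sqrt{19}}{8 \left(-1271 + i \sqrt{19}\right)}}$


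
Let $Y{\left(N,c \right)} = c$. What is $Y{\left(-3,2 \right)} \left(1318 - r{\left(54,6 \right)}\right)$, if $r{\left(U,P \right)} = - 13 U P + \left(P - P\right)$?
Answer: $11060$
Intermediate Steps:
$r{\left(U,P \right)} = - 13 P U$ ($r{\left(U,P \right)} = - 13 P U + 0 = - 13 P U$)
$Y{\left(-3,2 \right)} \left(1318 - r{\left(54,6 \right)}\right) = 2 \left(1318 - \left(-13\right) 6 \cdot 54\right) = 2 \left(1318 - -4212\right) = 2 \left(1318 + 4212\right) = 2 \cdot 5530 = 11060$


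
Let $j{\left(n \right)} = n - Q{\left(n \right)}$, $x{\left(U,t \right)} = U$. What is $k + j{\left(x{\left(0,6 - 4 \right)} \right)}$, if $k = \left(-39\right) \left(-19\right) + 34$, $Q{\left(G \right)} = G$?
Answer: $775$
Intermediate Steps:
$j{\left(n \right)} = 0$ ($j{\left(n \right)} = n - n = 0$)
$k = 775$ ($k = 741 + 34 = 775$)
$k + j{\left(x{\left(0,6 - 4 \right)} \right)} = 775 + 0 = 775$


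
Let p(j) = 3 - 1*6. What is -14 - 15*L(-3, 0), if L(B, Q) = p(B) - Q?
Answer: 31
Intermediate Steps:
p(j) = -3 (p(j) = 3 - 6 = -3)
L(B, Q) = -3 - Q
-14 - 15*L(-3, 0) = -14 - 15*(-3 - 1*0) = -14 - 15*(-3 + 0) = -14 - 15*(-3) = -14 + 45 = 31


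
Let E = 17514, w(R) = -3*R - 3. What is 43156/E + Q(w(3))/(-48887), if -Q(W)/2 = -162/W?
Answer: 1055120125/428103459 ≈ 2.4646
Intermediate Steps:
w(R) = -3 - 3*R
Q(W) = 324/W (Q(W) = -(-324)/W = 324/W)
43156/E + Q(w(3))/(-48887) = 43156/17514 + (324/(-3 - 3*3))/(-48887) = 43156*(1/17514) + (324/(-3 - 9))*(-1/48887) = 21578/8757 + (324/(-12))*(-1/48887) = 21578/8757 + (324*(-1/12))*(-1/48887) = 21578/8757 - 27*(-1/48887) = 21578/8757 + 27/48887 = 1055120125/428103459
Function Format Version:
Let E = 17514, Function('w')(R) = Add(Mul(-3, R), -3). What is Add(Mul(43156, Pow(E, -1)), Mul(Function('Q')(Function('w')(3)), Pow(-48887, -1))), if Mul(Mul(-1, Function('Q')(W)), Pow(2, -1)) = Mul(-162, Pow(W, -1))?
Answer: Rational(1055120125, 428103459) ≈ 2.4646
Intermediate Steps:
Function('w')(R) = Add(-3, Mul(-3, R))
Function('Q')(W) = Mul(324, Pow(W, -1)) (Function('Q')(W) = Mul(-2, Mul(-162, Pow(W, -1))) = Mul(324, Pow(W, -1)))
Add(Mul(43156, Pow(E, -1)), Mul(Function('Q')(Function('w')(3)), Pow(-48887, -1))) = Add(Mul(43156, Pow(17514, -1)), Mul(Mul(324, Pow(Add(-3, Mul(-3, 3)), -1)), Pow(-48887, -1))) = Add(Mul(43156, Rational(1, 17514)), Mul(Mul(324, Pow(Add(-3, -9), -1)), Rational(-1, 48887))) = Add(Rational(21578, 8757), Mul(Mul(324, Pow(-12, -1)), Rational(-1, 48887))) = Add(Rational(21578, 8757), Mul(Mul(324, Rational(-1, 12)), Rational(-1, 48887))) = Add(Rational(21578, 8757), Mul(-27, Rational(-1, 48887))) = Add(Rational(21578, 8757), Rational(27, 48887)) = Rational(1055120125, 428103459)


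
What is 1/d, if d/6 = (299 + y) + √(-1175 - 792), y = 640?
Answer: 313/1767376 - I*√1967/5302128 ≈ 0.0001771 - 8.3647e-6*I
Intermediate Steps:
d = 5634 + 6*I*√1967 (d = 6*((299 + 640) + √(-1175 - 792)) = 6*(939 + √(-1967)) = 6*(939 + I*√1967) = 5634 + 6*I*√1967 ≈ 5634.0 + 266.11*I)
1/d = 1/(5634 + 6*I*√1967)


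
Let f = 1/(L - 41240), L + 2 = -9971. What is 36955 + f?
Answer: 1892576414/51213 ≈ 36955.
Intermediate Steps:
L = -9973 (L = -2 - 9971 = -9973)
f = -1/51213 (f = 1/(-9973 - 41240) = 1/(-51213) = -1/51213 ≈ -1.9526e-5)
36955 + f = 36955 - 1/51213 = 1892576414/51213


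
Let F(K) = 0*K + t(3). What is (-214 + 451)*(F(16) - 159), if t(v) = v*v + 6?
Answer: -34128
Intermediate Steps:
t(v) = 6 + v**2 (t(v) = v**2 + 6 = 6 + v**2)
F(K) = 15 (F(K) = 0*K + (6 + 3**2) = 0 + (6 + 9) = 0 + 15 = 15)
(-214 + 451)*(F(16) - 159) = (-214 + 451)*(15 - 159) = 237*(-144) = -34128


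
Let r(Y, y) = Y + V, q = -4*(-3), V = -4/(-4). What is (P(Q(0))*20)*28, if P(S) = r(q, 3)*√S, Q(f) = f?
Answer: 0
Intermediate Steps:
V = 1 (V = -4*(-¼) = 1)
q = 12
r(Y, y) = 1 + Y (r(Y, y) = Y + 1 = 1 + Y)
P(S) = 13*√S (P(S) = (1 + 12)*√S = 13*√S)
(P(Q(0))*20)*28 = ((13*√0)*20)*28 = ((13*0)*20)*28 = (0*20)*28 = 0*28 = 0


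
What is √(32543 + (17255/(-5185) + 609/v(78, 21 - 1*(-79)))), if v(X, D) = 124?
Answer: 7*√9500045511/3782 ≈ 180.40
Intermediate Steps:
√(32543 + (17255/(-5185) + 609/v(78, 21 - 1*(-79)))) = √(32543 + (17255/(-5185) + 609/124)) = √(32543 + (17255*(-1/5185) + 609*(1/124))) = √(32543 + (-203/61 + 609/124)) = √(32543 + 11977/7564) = √(246167229/7564) = 7*√9500045511/3782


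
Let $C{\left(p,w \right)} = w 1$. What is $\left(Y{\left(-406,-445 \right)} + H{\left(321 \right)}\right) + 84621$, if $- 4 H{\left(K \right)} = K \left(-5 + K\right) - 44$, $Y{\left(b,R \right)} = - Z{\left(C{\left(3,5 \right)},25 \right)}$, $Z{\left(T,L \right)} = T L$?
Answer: $59148$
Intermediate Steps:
$C{\left(p,w \right)} = w$
$Z{\left(T,L \right)} = L T$
$Y{\left(b,R \right)} = -125$ ($Y{\left(b,R \right)} = - 25 \cdot 5 = \left(-1\right) 125 = -125$)
$H{\left(K \right)} = 11 - \frac{K \left(-5 + K\right)}{4}$ ($H{\left(K \right)} = - \frac{K \left(-5 + K\right) - 44}{4} = - \frac{-44 + K \left(-5 + K\right)}{4} = 11 - \frac{K \left(-5 + K\right)}{4}$)
$\left(Y{\left(-406,-445 \right)} + H{\left(321 \right)}\right) + 84621 = \left(-125 + \left(11 - \frac{321^{2}}{4} + \frac{5}{4} \cdot 321\right)\right) + 84621 = \left(-125 + \left(11 - \frac{103041}{4} + \frac{1605}{4}\right)\right) + 84621 = \left(-125 - 25348\right) + 84621 = -25473 + 84621 = 59148$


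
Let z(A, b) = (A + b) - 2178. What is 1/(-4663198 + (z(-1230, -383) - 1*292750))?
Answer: -1/4959739 ≈ -2.0162e-7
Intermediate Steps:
z(A, b) = -2178 + A + b
1/(-4663198 + (z(-1230, -383) - 1*292750)) = 1/(-4663198 + ((-2178 - 1230 - 383) - 1*292750)) = 1/(-4663198 + (-3791 - 292750)) = 1/(-4663198 - 296541) = 1/(-4959739) = -1/4959739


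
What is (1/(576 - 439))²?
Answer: 1/18769 ≈ 5.3279e-5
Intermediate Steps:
(1/(576 - 439))² = (1/137)² = 1/18769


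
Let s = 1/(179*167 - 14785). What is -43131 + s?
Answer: -651623147/15108 ≈ -43131.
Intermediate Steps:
s = 1/15108 (s = 1/(29893 - 14785) = 1/15108 ≈ 6.6190e-5)
-43131 + s = -43131 + 1/15108 = -651623147/15108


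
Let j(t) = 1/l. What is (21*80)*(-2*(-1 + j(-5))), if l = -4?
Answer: 4200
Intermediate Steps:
j(t) = -¼ (j(t) = 1/(-4) = -¼)
(21*80)*(-2*(-1 + j(-5))) = (21*80)*(-2*(-1 - ¼)) = 1680*(-2*(-5/4)) = 1680*(5/2) = 4200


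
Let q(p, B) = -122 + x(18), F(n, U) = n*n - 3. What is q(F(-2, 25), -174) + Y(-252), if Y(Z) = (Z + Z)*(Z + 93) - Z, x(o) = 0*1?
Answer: 80266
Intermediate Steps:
x(o) = 0
Y(Z) = -Z + 2*Z*(93 + Z) (Y(Z) = (2*Z)*(93 + Z) - Z = 2*Z*(93 + Z) - Z = -Z + 2*Z*(93 + Z))
F(n, U) = -3 + n² (F(n, U) = n² - 3 = -3 + n²)
q(p, B) = -122 (q(p, B) = -122 + 0 = -122)
q(F(-2, 25), -174) + Y(-252) = -122 - 252*(185 + 2*(-252)) = -122 - 252*(185 - 504) = -122 - 252*(-319) = -122 + 80388 = 80266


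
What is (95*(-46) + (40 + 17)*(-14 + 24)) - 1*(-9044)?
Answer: 5244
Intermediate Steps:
(95*(-46) + (40 + 17)*(-14 + 24)) - 1*(-9044) = (-4370 + 57*10) + 9044 = (-4370 + 570) + 9044 = -3800 + 9044 = 5244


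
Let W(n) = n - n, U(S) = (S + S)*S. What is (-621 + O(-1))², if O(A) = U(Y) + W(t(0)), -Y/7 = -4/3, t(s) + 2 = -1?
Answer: 16168441/81 ≈ 1.9961e+5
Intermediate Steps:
t(s) = -3 (t(s) = -2 - 1 = -3)
Y = 28/3 (Y = -(-28)/3 = -7*(-4/3) = 28/3 ≈ 9.3333)
U(S) = 2*S² (U(S) = (2*S)*S = 2*S²)
W(n) = 0
O(A) = 1568/9 (O(A) = 2*(28/3)² + 0 = 2*(784/9) + 0 = 1568/9 + 0 = 1568/9)
(-621 + O(-1))² = (-621 + 1568/9)² = (-4021/9)² = 16168441/81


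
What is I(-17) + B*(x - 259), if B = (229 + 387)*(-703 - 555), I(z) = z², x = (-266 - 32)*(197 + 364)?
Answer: 129751619825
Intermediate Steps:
x = -167178 (x = -298*561 = -167178)
B = -774928 (B = 616*(-1258) = -774928)
I(-17) + B*(x - 259) = (-17)² - 774928*(-167178 - 259) = 289 - 774928*(-167437) = 289 + 129751619536 = 129751619825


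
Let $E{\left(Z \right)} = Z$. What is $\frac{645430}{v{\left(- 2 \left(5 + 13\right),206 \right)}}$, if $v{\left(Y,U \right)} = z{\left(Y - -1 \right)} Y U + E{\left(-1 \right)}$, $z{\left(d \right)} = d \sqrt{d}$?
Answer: $- \frac{645430}{2357998776001} - \frac{167527810800 i \sqrt{35}}{2357998776001} \approx -2.7372 \cdot 10^{-7} - 0.42032 i$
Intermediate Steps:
$z{\left(d \right)} = d^{\frac{3}{2}}$
$v{\left(Y,U \right)} = -1 + U Y \left(1 + Y\right)^{\frac{3}{2}}$ ($v{\left(Y,U \right)} = \left(Y - -1\right)^{\frac{3}{2}} Y U - 1 = \left(Y + 1\right)^{\frac{3}{2}} Y U - 1 = \left(1 + Y\right)^{\frac{3}{2}} Y U - 1 = Y \left(1 + Y\right)^{\frac{3}{2}} U - 1 = U Y \left(1 + Y\right)^{\frac{3}{2}} - 1 = -1 + U Y \left(1 + Y\right)^{\frac{3}{2}}$)
$\frac{645430}{v{\left(- 2 \left(5 + 13\right),206 \right)}} = \frac{645430}{-1 + 206 \left(- 2 \left(5 + 13\right)\right) \left(1 - 2 \left(5 + 13\right)\right)^{\frac{3}{2}}} = \frac{645430}{-1 + 206 \left(\left(-2\right) 18\right) \left(1 - 36\right)^{\frac{3}{2}}} = \frac{645430}{-1 + 206 \left(-36\right) \left(1 - 36\right)^{\frac{3}{2}}} = \frac{645430}{-1 + 206 \left(-36\right) \left(-35\right)^{\frac{3}{2}}} = \frac{645430}{-1 + 206 \left(-36\right) \left(- 35 i \sqrt{35}\right)} = \frac{645430}{-1 + 259560 i \sqrt{35}}$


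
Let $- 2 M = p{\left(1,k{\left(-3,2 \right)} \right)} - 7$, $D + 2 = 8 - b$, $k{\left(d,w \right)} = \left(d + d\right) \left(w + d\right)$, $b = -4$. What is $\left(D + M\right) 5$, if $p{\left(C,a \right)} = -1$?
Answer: $70$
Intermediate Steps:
$k{\left(d,w \right)} = 2 d \left(d + w\right)$
$D = 10$ ($D = -2 + \left(8 - -4\right) = -2 + \left(8 + 4\right) = -2 + 12 = 10$)
$M = 4$ ($M = - \frac{-1 - 7}{2} = \left(- \frac{1}{2}\right) \left(-8\right) = 4$)
$\left(D + M\right) 5 = \left(10 + 4\right) 5 = 14 \cdot 5 = 70$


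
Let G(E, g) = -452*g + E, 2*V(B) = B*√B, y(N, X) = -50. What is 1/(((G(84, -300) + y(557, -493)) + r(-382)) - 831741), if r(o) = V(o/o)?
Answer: -2/1392213 ≈ -1.4366e-6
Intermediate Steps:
V(B) = B^(3/2)/2 (V(B) = (B*√B)/2 = B^(3/2)/2)
r(o) = ½ (r(o) = (o/o)^(3/2)/2 = 1^(3/2)/2 = (½)*1 = ½)
G(E, g) = E - 452*g
1/(((G(84, -300) + y(557, -493)) + r(-382)) - 831741) = 1/((((84 - 452*(-300)) - 50) + ½) - 831741) = 1/((((84 + 135600) - 50) + ½) - 831741) = 1/(((135684 - 50) + ½) - 831741) = 1/((135634 + ½) - 831741) = 1/(271269/2 - 831741) = 1/(-1392213/2) = -2/1392213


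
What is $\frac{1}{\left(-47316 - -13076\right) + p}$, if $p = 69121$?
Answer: $\frac{1}{34881} \approx 2.8669 \cdot 10^{-5}$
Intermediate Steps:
$\frac{1}{\left(-47316 - -13076\right) + p} = \frac{1}{\left(-47316 - -13076\right) + 69121} = \frac{1}{\left(-47316 + 13076\right) + 69121} = \frac{1}{-34240 + 69121} = \frac{1}{34881}$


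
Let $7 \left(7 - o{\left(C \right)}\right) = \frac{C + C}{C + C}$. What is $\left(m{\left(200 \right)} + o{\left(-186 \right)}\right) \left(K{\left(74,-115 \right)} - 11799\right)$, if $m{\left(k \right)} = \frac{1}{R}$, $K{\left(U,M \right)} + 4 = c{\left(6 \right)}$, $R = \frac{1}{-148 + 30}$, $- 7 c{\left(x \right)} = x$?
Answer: $\frac{64283806}{49} \approx 1.3119 \cdot 10^{6}$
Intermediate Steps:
$c{\left(x \right)} = - \frac{x}{7}$
$R = - \frac{1}{118}$ ($R = \frac{1}{-118} = - \frac{1}{118} \approx -0.0084746$)
$K{\left(U,M \right)} = - \frac{34}{7}$ ($K{\left(U,M \right)} = -4 - \frac{6}{7} = - \frac{34}{7}$)
$o{\left(C \right)} = \frac{48}{7}$ ($o{\left(C \right)} = 7 - \frac{\left(C + C\right) \frac{1}{C + C}}{7} = 7 - \frac{2 C \frac{1}{2 C}}{7} = 7 - \frac{1}{7} = \frac{48}{7}$)
$m{\left(k \right)} = -118$ ($m{\left(k \right)} = \frac{1}{- \frac{1}{118}} = -118$)
$\left(m{\left(200 \right)} + o{\left(-186 \right)}\right) \left(K{\left(74,-115 \right)} - 11799\right) = \left(-118 + \frac{48}{7}\right) \left(- \frac{34}{7} - 11799\right) = \left(- \frac{778}{7}\right) \left(- \frac{82627}{7}\right) = \frac{64283806}{49}$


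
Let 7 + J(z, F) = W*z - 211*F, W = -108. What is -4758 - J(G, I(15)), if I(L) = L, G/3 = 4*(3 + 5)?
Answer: 8782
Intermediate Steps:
G = 96 (G = 3*(4*(3 + 5)) = 3*(4*8) = 3*32 = 96)
J(z, F) = -7 - 211*F - 108*z (J(z, F) = -7 + (-108*z - 211*F) = -7 + (-211*F - 108*z) = -7 - 211*F - 108*z)
-4758 - J(G, I(15)) = -4758 - (-7 - 211*15 - 108*96) = -4758 - (-7 - 3165 - 10368) = -4758 - 1*(-13540) = -4758 + 13540 = 8782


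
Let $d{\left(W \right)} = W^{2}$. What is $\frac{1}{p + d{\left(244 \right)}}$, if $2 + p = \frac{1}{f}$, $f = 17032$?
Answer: $\frac{17032}{1013983089} \approx 1.6797 \cdot 10^{-5}$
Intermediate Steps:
$p = - \frac{34063}{17032}$ ($p = -2 + \frac{1}{17032} = - \frac{34063}{17032} \approx -1.9999$)
$\frac{1}{p + d{\left(244 \right)}} = \frac{1}{- \frac{34063}{17032} + 244^{2}} = \frac{1}{- \frac{34063}{17032} + 59536} = \frac{1}{\frac{1013983089}{17032}} = \frac{17032}{1013983089}$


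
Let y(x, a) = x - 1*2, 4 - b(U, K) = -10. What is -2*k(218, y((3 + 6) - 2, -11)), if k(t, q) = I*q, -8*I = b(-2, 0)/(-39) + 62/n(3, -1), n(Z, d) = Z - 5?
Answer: -6115/156 ≈ -39.199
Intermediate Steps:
n(Z, d) = -5 + Z
b(U, K) = 14 (b(U, K) = 4 - 1*(-10) = 4 + 10 = 14)
y(x, a) = -2 + x (y(x, a) = x - 2 = -2 + x)
I = 1223/312 (I = -(14/(-39) + 62/(-5 + 3))/8 = -(14*(-1/39) + 62/(-2))/8 = -(-14/39 + 62*(-½))/8 = -(-14/39 - 31)/8 = -⅛*(-1223/39) = 1223/312 ≈ 3.9199)
k(t, q) = 1223*q/312
-2*k(218, y((3 + 6) - 2, -11)) = -1223*(-2 + ((3 + 6) - 2))/156 = -1223*(-2 + (9 - 2))/156 = -1223*(-2 + 7)/156 = -1223*5/156 = -2*6115/312 = -6115/156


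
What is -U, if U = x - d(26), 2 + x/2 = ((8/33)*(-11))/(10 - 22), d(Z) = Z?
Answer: 266/9 ≈ 29.556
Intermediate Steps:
x = -32/9 (x = -4 + 2*(((8/33)*(-11))/(10 - 22)) = -4 + 2*(((8*(1/33))*(-11))/(-12)) = -4 + 2*(((8/33)*(-11))*(-1/12)) = -4 + 2*(-8/3*(-1/12)) = -4 + 2*(2/9) = -4 + 4/9 = -32/9 ≈ -3.5556)
U = -266/9 (U = -32/9 - 1*26 = -32/9 - 26 = -266/9 ≈ -29.556)
-U = -1*(-266/9) = 266/9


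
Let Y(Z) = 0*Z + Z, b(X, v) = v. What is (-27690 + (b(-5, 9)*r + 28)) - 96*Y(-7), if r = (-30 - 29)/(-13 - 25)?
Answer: -1025089/38 ≈ -26976.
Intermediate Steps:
r = 59/38 (r = -59/(-38) = -59*(-1/38) = 59/38 ≈ 1.5526)
Y(Z) = Z (Y(Z) = 0 + Z = Z)
(-27690 + (b(-5, 9)*r + 28)) - 96*Y(-7) = (-27690 + (9*(59/38) + 28)) - 96*(-7) = (-27690 + (531/38 + 28)) + 672 = (-27690 + 1595/38) + 672 = -1050625/38 + 672 = -1025089/38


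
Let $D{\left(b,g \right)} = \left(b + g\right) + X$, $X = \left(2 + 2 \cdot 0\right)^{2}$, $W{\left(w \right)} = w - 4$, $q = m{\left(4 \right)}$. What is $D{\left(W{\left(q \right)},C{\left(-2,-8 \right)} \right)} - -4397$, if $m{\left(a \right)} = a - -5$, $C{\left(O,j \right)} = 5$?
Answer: $4411$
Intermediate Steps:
$m{\left(a \right)} = 5 + a$ ($m{\left(a \right)} = a + 5 = 5 + a$)
$q = 9$ ($q = 5 + 4 = 9$)
$W{\left(w \right)} = -4 + w$
$X = 4$ ($X = \left(2 + 0\right)^{2} = 2^{2} = 4$)
$D{\left(b,g \right)} = 4 + b + g$ ($D{\left(b,g \right)} = \left(b + g\right) + 4 = 4 + b + g$)
$D{\left(W{\left(q \right)},C{\left(-2,-8 \right)} \right)} - -4397 = \left(4 + \left(-4 + 9\right) + 5\right) - -4397 = \left(4 + 5 + 5\right) + 4397 = 14 + 4397 = 4411$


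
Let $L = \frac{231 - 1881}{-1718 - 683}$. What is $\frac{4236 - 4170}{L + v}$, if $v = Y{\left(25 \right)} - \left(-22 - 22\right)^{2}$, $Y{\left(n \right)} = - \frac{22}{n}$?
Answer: $- \frac{180075}{5282726} \approx -0.034088$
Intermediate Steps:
$L = \frac{1650}{2401}$ ($L = - \frac{1650}{-2401} = \left(-1650\right) \left(- \frac{1}{2401}\right) = \frac{1650}{2401} \approx 0.68721$)
$v = - \frac{48422}{25}$ ($v = - \frac{22}{25} - \left(-22 - 22\right)^{2} = \left(-22\right) \frac{1}{25} - \left(-44\right)^{2} = - \frac{22}{25} - 1936 = - \frac{48422}{25} \approx -1936.9$)
$\frac{4236 - 4170}{L + v} = \frac{4236 - 4170}{\frac{1650}{2401} - \frac{48422}{25}} = \frac{66}{- \frac{116219972}{60025}} = 66 \left(- \frac{60025}{116219972}\right) = - \frac{180075}{5282726}$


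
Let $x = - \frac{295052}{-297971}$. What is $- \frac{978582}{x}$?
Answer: $- \frac{145794528561}{147526} \approx -9.8826 \cdot 10^{5}$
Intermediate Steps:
$x = \frac{295052}{297971}$ ($x = \left(-295052\right) \left(- \frac{1}{297971}\right) = \frac{295052}{297971} \approx 0.9902$)
$- \frac{978582}{x} = - \frac{978582}{\frac{295052}{297971}} = \left(-978582\right) \frac{297971}{295052} = - \frac{145794528561}{147526}$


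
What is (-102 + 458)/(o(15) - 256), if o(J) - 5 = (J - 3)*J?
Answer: -356/71 ≈ -5.0141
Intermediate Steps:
o(J) = 5 + J*(-3 + J) (o(J) = 5 + (J - 3)*J = 5 + (-3 + J)*J = 5 + J*(-3 + J))
(-102 + 458)/(o(15) - 256) = (-102 + 458)/((5 + 15**2 - 3*15) - 256) = 356/((5 + 225 - 45) - 256) = 356/(185 - 256) = 356/(-71) = 356*(-1/71) = -356/71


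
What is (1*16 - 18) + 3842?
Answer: 3840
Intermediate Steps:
(1*16 - 18) + 3842 = (16 - 18) + 3842 = -2 + 3842 = 3840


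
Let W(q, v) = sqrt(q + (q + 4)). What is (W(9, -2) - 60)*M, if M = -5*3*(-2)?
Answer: -1800 + 30*sqrt(22) ≈ -1659.3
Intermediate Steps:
M = 30 (M = -15*(-2) = 30)
W(q, v) = sqrt(4 + 2*q) (W(q, v) = sqrt(q + (4 + q)) = sqrt(4 + 2*q))
(W(9, -2) - 60)*M = (sqrt(4 + 2*9) - 60)*30 = (sqrt(4 + 18) - 60)*30 = (sqrt(22) - 60)*30 = (-60 + sqrt(22))*30 = -1800 + 30*sqrt(22)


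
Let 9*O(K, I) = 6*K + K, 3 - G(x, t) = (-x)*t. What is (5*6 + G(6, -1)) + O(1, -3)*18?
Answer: 41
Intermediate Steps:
G(x, t) = 3 + t*x (G(x, t) = 3 - (-x)*t = 3 - (-1)*t*x = 3 + t*x)
O(K, I) = 7*K/9 (O(K, I) = (6*K + K)/9 = (7*K)/9 = 7*K/9)
(5*6 + G(6, -1)) + O(1, -3)*18 = (5*6 + (3 - 1*6)) + ((7/9)*1)*18 = (30 + (3 - 6)) + (7/9)*18 = (30 - 3) + 14 = 27 + 14 = 41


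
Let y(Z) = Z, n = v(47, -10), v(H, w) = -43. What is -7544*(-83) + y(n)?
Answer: 626109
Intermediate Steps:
n = -43
-7544*(-83) + y(n) = -7544*(-83) - 43 = 626152 - 43 = 626109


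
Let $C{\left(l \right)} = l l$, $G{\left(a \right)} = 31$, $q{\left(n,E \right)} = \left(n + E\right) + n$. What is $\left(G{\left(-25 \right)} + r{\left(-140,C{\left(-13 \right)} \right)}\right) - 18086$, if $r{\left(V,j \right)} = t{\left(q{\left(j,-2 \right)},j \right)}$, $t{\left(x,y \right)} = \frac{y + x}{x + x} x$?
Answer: $- \frac{35605}{2} \approx -17803.0$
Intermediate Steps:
$q{\left(n,E \right)} = E + 2 n$ ($q{\left(n,E \right)} = \left(E + n\right) + n = E + 2 n$)
$C{\left(l \right)} = l^{2}$
$t{\left(x,y \right)} = \frac{x}{2} + \frac{y}{2}$ ($t{\left(x,y \right)} = \frac{x + y}{2 x} x = \frac{x}{2} + \frac{y}{2}$)
$r{\left(V,j \right)} = -1 + \frac{3 j}{2}$ ($r{\left(V,j \right)} = \frac{-2 + 2 j}{2} + \frac{j}{2} = \left(-1 + j\right) + \frac{j}{2} = -1 + \frac{3 j}{2}$)
$\left(G{\left(-25 \right)} + r{\left(-140,C{\left(-13 \right)} \right)}\right) - 18086 = \left(31 - \left(1 - \frac{3 \left(-13\right)^{2}}{2}\right)\right) - 18086 = \left(31 + \left(-1 + \frac{3}{2} \cdot 169\right)\right) - 18086 = \left(31 + \left(-1 + \frac{507}{2}\right)\right) - 18086 = \left(31 + \frac{505}{2}\right) - 18086 = \frac{567}{2} - 18086 = - \frac{35605}{2}$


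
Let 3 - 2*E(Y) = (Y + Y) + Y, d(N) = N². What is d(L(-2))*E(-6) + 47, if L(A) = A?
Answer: 89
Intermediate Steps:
E(Y) = 3/2 - 3*Y/2 (E(Y) = 3/2 - ((Y + Y) + Y)/2 = 3/2 - (2*Y + Y)/2 = 3/2 - 3*Y/2)
d(L(-2))*E(-6) + 47 = (-2)²*(3/2 - 3/2*(-6)) + 47 = 4*(3/2 + 9) + 47 = 4*(21/2) + 47 = 42 + 47 = 89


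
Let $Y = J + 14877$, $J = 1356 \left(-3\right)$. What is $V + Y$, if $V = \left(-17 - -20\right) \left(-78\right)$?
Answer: $10575$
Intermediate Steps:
$J = -4068$
$V = -234$ ($V = \left(-17 + 20\right) \left(-78\right) = 3 \left(-78\right) = -234$)
$Y = 10809$ ($Y = -4068 + 14877 = 10809$)
$V + Y = -234 + 10809 = 10575$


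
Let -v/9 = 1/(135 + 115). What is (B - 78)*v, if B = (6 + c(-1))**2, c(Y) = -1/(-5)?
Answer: 8901/6250 ≈ 1.4242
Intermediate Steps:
c(Y) = 1/5 (c(Y) = -1*(-1/5) = 1/5)
v = -9/250 (v = -9/(135 + 115) = -9/250 ≈ -0.036000)
B = 961/25 (B = (6 + 1/5)**2 = (31/5)**2 = 961/25 ≈ 38.440)
(B - 78)*v = (961/25 - 78)*(-9/250) = -989/25*(-9/250) = 8901/6250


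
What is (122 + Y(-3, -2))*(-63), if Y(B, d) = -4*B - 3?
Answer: -8253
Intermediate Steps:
Y(B, d) = -3 - 4*B
(122 + Y(-3, -2))*(-63) = (122 + (-3 - 4*(-3)))*(-63) = (122 + (-3 + 12))*(-63) = (122 + 9)*(-63) = 131*(-63) = -8253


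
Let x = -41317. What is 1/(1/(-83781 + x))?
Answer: -125098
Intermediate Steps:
1/(1/(-83781 + x)) = 1/(1/(-83781 - 41317)) = 1/(1/(-125098)) = 1/(-1/125098) = -125098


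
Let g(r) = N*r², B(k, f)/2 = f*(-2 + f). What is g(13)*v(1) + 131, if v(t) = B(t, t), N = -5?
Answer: 1821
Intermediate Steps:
B(k, f) = 2*f*(-2 + f) (B(k, f) = 2*(f*(-2 + f)) = 2*f*(-2 + f))
v(t) = 2*t*(-2 + t)
g(r) = -5*r²
g(13)*v(1) + 131 = (-5*13²)*(2*1*(-2 + 1)) + 131 = (-5*169)*(2*1*(-1)) + 131 = -845*(-2) + 131 = 1690 + 131 = 1821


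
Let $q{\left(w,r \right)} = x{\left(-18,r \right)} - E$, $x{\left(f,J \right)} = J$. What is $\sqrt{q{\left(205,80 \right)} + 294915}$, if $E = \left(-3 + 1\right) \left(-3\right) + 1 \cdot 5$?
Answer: $6 \sqrt{8194} \approx 543.12$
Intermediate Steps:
$E = 11$ ($E = \left(-2\right) \left(-3\right) + 5 = 6 + 5 = 11$)
$q{\left(w,r \right)} = -11 + r$ ($q{\left(w,r \right)} = r - 11 = -11 + r$)
$\sqrt{q{\left(205,80 \right)} + 294915} = \sqrt{\left(-11 + 80\right) + 294915} = \sqrt{69 + 294915} = \sqrt{294984} = 6 \sqrt{8194}$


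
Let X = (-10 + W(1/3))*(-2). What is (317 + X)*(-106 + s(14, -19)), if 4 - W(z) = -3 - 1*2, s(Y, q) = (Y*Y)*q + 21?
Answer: -1215071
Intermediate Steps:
s(Y, q) = 21 + q*Y² (s(Y, q) = Y²*q + 21 = q*Y² + 21 = 21 + q*Y²)
W(z) = 9 (W(z) = 4 - (-3 - 1*2) = 4 - (-3 - 2) = 4 - 1*(-5) = 4 + 5 = 9)
X = 2 (X = (-10 + 9)*(-2) = -1*(-2) = 2)
(317 + X)*(-106 + s(14, -19)) = (317 + 2)*(-106 + (21 - 19*14²)) = 319*(-106 + (21 - 19*196)) = 319*(-106 + (21 - 3724)) = 319*(-106 - 3703) = 319*(-3809) = -1215071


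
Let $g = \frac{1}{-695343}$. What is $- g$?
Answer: $\frac{1}{695343} \approx 1.4381 \cdot 10^{-6}$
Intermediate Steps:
$g = - \frac{1}{695343} \approx -1.4381 \cdot 10^{-6}$
$- g = \left(-1\right) \left(- \frac{1}{695343}\right) = \frac{1}{695343}$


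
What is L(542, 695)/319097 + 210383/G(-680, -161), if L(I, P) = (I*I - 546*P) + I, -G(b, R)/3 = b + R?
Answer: 66917715379/805081731 ≈ 83.119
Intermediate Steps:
G(b, R) = -3*R - 3*b (G(b, R) = -3*(b + R) = -3*(R + b) = -3*R - 3*b)
L(I, P) = I + I² - 546*P (L(I, P) = (I² - 546*P) + I = I + I² - 546*P)
L(542, 695)/319097 + 210383/G(-680, -161) = (542 + 542² - 546*695)/319097 + 210383/(-3*(-161) - 3*(-680)) = (542 + 293764 - 379470)*(1/319097) + 210383/(483 + 2040) = -85164*1/319097 + 210383/2523 = -85164/319097 + 210383*(1/2523) = -85164/319097 + 210383/2523 = 66917715379/805081731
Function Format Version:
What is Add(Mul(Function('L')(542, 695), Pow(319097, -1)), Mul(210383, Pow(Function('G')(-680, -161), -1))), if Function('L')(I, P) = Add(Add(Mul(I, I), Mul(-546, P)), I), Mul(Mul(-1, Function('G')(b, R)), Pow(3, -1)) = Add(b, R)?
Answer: Rational(66917715379, 805081731) ≈ 83.119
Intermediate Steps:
Function('G')(b, R) = Add(Mul(-3, R), Mul(-3, b)) (Function('G')(b, R) = Mul(-3, Add(b, R)) = Mul(-3, Add(R, b)) = Add(Mul(-3, R), Mul(-3, b)))
Function('L')(I, P) = Add(I, Pow(I, 2), Mul(-546, P)) (Function('L')(I, P) = Add(Add(Pow(I, 2), Mul(-546, P)), I) = Add(I, Pow(I, 2), Mul(-546, P)))
Add(Mul(Function('L')(542, 695), Pow(319097, -1)), Mul(210383, Pow(Function('G')(-680, -161), -1))) = Add(Mul(Add(542, Pow(542, 2), Mul(-546, 695)), Pow(319097, -1)), Mul(210383, Pow(Add(Mul(-3, -161), Mul(-3, -680)), -1))) = Add(Mul(Add(542, 293764, -379470), Rational(1, 319097)), Mul(210383, Pow(Add(483, 2040), -1))) = Add(Mul(-85164, Rational(1, 319097)), Mul(210383, Pow(2523, -1))) = Add(Rational(-85164, 319097), Mul(210383, Rational(1, 2523))) = Add(Rational(-85164, 319097), Rational(210383, 2523)) = Rational(66917715379, 805081731)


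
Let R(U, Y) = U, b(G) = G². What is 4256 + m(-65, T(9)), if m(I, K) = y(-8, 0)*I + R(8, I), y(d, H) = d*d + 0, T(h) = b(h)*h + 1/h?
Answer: 104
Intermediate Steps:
T(h) = 1/h + h³ (T(h) = h²*h + 1/h = h³ + 1/h = 1/h + h³)
y(d, H) = d² (y(d, H) = d² + 0 = d²)
m(I, K) = 8 + 64*I (m(I, K) = (-8)²*I + 8 = 64*I + 8 = 8 + 64*I)
4256 + m(-65, T(9)) = 4256 + (8 + 64*(-65)) = 4256 + (8 - 4160) = 4256 - 4152 = 104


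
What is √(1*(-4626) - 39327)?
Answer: 7*I*√897 ≈ 209.65*I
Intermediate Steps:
√(1*(-4626) - 39327) = √(-4626 - 39327) = √(-43953) = 7*I*√897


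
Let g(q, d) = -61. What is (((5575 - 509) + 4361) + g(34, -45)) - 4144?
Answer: 5222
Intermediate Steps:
(((5575 - 509) + 4361) + g(34, -45)) - 4144 = (((5575 - 509) + 4361) - 61) - 4144 = ((5066 + 4361) - 61) - 4144 = (9427 - 61) - 4144 = 9366 - 4144 = 5222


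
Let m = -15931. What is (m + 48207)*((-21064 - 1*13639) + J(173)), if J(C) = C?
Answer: -1114490280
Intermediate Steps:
(m + 48207)*((-21064 - 1*13639) + J(173)) = (-15931 + 48207)*((-21064 - 1*13639) + 173) = 32276*((-21064 - 13639) + 173) = 32276*(-34703 + 173) = 32276*(-34530) = -1114490280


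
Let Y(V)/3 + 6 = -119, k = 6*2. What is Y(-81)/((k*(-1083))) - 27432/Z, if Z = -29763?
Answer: 13617311/14325924 ≈ 0.95054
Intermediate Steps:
k = 12
Y(V) = -375 (Y(V) = -18 + 3*(-119) = -18 - 357 = -375)
Y(-81)/((k*(-1083))) - 27432/Z = -375/(12*(-1083)) - 27432/(-29763) = -375/(-12996) - 27432*(-1/29763) = -375*(-1/12996) + 3048/3307 = 125/4332 + 3048/3307 = 13617311/14325924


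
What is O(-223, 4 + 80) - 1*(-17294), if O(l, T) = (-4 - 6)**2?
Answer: 17394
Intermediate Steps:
O(l, T) = 100 (O(l, T) = (-10)**2 = 100)
O(-223, 4 + 80) - 1*(-17294) = 100 - 1*(-17294) = 100 + 17294 = 17394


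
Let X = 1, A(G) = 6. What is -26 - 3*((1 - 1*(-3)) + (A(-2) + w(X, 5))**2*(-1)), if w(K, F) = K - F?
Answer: -26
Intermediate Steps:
-26 - 3*((1 - 1*(-3)) + (A(-2) + w(X, 5))**2*(-1)) = -26 - 3*((1 - 1*(-3)) + (6 + (1 - 1*5))**2*(-1)) = -26 - 3*((1 + 3) + (6 + (1 - 5))**2*(-1)) = -26 - 3*(4 + (6 - 4)**2*(-1)) = -26 - 3*(4 + 2**2*(-1)) = -26 - 3*(4 + 4*(-1)) = -26 - 3*(4 - 4) = -26 - 3*0 = -26 + 0 = -26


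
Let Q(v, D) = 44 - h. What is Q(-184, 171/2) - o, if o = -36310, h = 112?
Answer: 36242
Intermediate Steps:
Q(v, D) = -68 (Q(v, D) = 44 - 1*112 = 44 - 112 = -68)
Q(-184, 171/2) - o = -68 - 1*(-36310) = -68 + 36310 = 36242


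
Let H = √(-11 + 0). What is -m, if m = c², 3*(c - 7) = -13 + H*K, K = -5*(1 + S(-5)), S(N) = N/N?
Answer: 1036/9 + 160*I*√11/9 ≈ 115.11 + 58.962*I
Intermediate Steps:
S(N) = 1
K = -10 (K = -5*(1 + 1) = -5*2 = -10)
H = I*√11 (H = √(-11) = I*√11 ≈ 3.3166*I)
c = 8/3 - 10*I*√11/3 (c = 7 + (-13 + (I*√11)*(-10))/3 = 7 + (-13 - 10*I*√11)/3 = 7 + (-13/3 - 10*I*√11/3) = 8/3 - 10*I*√11/3 ≈ 2.6667 - 11.055*I)
m = (8/3 - 10*I*√11/3)² ≈ -115.11 - 58.962*I
-m = -(-1036/9 - 160*I*√11/9) = 1036/9 + 160*I*√11/9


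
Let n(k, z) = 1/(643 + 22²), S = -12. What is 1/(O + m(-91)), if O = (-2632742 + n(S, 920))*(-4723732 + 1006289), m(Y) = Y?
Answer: 1127/11030025991361662 ≈ 1.0218e-13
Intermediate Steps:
n(k, z) = 1/1127 (n(k, z) = 1/(643 + 484) = 1/1127)
O = 11030025991464219/1127 (O = (-2632742 + 1/1127)*(-4723732 + 1006289) = -2967100233/1127*(-3717443) = 11030025991464219/1127 ≈ 9.7871e+12)
1/(O + m(-91)) = 1/(11030025991464219/1127 - 91) = 1/(11030025991361662/1127) = 1127/11030025991361662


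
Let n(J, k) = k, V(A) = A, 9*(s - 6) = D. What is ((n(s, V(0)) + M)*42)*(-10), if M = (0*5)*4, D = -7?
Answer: 0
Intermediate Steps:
s = 47/9 (s = 6 + (1/9)*(-7) = 6 - 7/9 = 47/9 ≈ 5.2222)
M = 0 (M = 0*4 = 0)
((n(s, V(0)) + M)*42)*(-10) = ((0 + 0)*42)*(-10) = (0*42)*(-10) = 0*(-10) = 0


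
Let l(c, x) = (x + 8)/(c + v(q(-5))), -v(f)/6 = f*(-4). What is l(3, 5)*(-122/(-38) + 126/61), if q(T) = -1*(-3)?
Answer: 15899/17385 ≈ 0.91452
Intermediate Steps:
q(T) = 3
v(f) = 24*f (v(f) = -6*f*(-4) = -(-24)*f = 24*f)
l(c, x) = (8 + x)/(72 + c) (l(c, x) = (x + 8)/(c + 24*3) = (8 + x)/(c + 72) = (8 + x)/(72 + c))
l(3, 5)*(-122/(-38) + 126/61) = ((8 + 5)/(72 + 3))*(-122/(-38) + 126/61) = (13/75)*(-122*(-1/38) + 126*(1/61)) = ((1/75)*13)*(61/19 + 126/61) = (13/75)*(6115/1159) = 15899/17385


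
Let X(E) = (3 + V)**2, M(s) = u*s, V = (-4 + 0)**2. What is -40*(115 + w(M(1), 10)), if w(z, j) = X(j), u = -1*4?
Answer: -19040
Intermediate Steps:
V = 16 (V = (-4)**2 = 16)
u = -4
M(s) = -4*s
X(E) = 361 (X(E) = (3 + 16)**2 = 19**2 = 361)
w(z, j) = 361
-40*(115 + w(M(1), 10)) = -40*(115 + 361) = -40*476 = -19040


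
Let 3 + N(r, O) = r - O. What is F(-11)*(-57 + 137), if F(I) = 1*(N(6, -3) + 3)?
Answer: 720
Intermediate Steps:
N(r, O) = -3 + r - O (N(r, O) = -3 + (r - O) = -3 + r - O)
F(I) = 9 (F(I) = 1*((-3 + 6 - 1*(-3)) + 3) = 1*((-3 + 6 + 3) + 3) = 1*(6 + 3) = 1*9 = 9)
F(-11)*(-57 + 137) = 9*(-57 + 137) = 9*80 = 720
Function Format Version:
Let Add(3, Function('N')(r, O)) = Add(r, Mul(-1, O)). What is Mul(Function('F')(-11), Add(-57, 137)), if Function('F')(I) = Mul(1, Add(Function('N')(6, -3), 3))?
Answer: 720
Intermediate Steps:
Function('N')(r, O) = Add(-3, r, Mul(-1, O)) (Function('N')(r, O) = Add(-3, Add(r, Mul(-1, O))) = Add(-3, r, Mul(-1, O)))
Function('F')(I) = 9 (Function('F')(I) = Mul(1, Add(Add(-3, 6, Mul(-1, -3)), 3)) = Mul(1, Add(Add(-3, 6, 3), 3)) = Mul(1, Add(6, 3)) = Mul(1, 9) = 9)
Mul(Function('F')(-11), Add(-57, 137)) = Mul(9, Add(-57, 137)) = Mul(9, 80) = 720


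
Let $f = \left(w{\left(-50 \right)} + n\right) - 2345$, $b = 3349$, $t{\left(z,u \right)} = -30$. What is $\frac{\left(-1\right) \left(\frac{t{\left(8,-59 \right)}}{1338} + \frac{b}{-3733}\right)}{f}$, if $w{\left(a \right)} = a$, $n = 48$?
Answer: $- \frac{765492}{1953781273} \approx -0.0003918$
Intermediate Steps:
$f = -2347$ ($f = \left(-50 + 48\right) - 2345 = -2 - 2345 = -2347$)
$\frac{\left(-1\right) \left(\frac{t{\left(8,-59 \right)}}{1338} + \frac{b}{-3733}\right)}{f} = \frac{\left(-1\right) \left(- \frac{30}{1338} + \frac{3349}{-3733}\right)}{-2347} = - (\left(-30\right) \frac{1}{1338} + 3349 \left(- \frac{1}{3733}\right)) \left(- \frac{1}{2347}\right) = - (- \frac{5}{223} - \frac{3349}{3733}) \left(- \frac{1}{2347}\right) = \left(-1\right) \left(- \frac{765492}{832459}\right) \left(- \frac{1}{2347}\right) = \frac{765492}{832459} \left(- \frac{1}{2347}\right) = - \frac{765492}{1953781273}$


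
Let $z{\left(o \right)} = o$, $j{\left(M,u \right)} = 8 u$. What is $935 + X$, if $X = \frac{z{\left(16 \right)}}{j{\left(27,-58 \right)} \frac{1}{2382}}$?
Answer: $\frac{24733}{29} \approx 852.86$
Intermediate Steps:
$X = - \frac{2382}{29}$ ($X = \frac{16}{8 \left(-58\right) \frac{1}{2382}} = \frac{16}{\left(-464\right) \frac{1}{2382}} = \frac{16}{- \frac{232}{1191}} = 16 \left(- \frac{1191}{232}\right) = - \frac{2382}{29} \approx -82.138$)
$935 + X = 935 - \frac{2382}{29} = \frac{24733}{29}$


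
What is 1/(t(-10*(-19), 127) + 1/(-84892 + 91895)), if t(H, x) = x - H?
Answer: -7003/441188 ≈ -0.015873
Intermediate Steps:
1/(t(-10*(-19), 127) + 1/(-84892 + 91895)) = 1/((127 - (-10)*(-19)) + 1/(-84892 + 91895)) = 1/((127 - 1*190) + 1/7003) = 1/((127 - 190) + 1/7003) = 1/(-63 + 1/7003) = 1/(-441188/7003) = -7003/441188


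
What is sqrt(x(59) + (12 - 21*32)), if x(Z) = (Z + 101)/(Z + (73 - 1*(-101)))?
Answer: 2*I*sqrt(8948365)/233 ≈ 25.677*I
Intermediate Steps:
x(Z) = (101 + Z)/(174 + Z) (x(Z) = (101 + Z)/(Z + (73 + 101)) = (101 + Z)/(Z + 174) = (101 + Z)/(174 + Z))
sqrt(x(59) + (12 - 21*32)) = sqrt((101 + 59)/(174 + 59) + (12 - 21*32)) = sqrt(160/233 + (12 - 672)) = sqrt((1/233)*160 - 660) = sqrt(160/233 - 660) = sqrt(-153620/233) = 2*I*sqrt(8948365)/233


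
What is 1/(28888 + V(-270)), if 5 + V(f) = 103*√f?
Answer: 28883/837092119 - 309*I*√30/837092119 ≈ 3.4504e-5 - 2.0218e-6*I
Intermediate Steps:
V(f) = -5 + 103*√f
1/(28888 + V(-270)) = 1/(28888 + (-5 + 103*√(-270))) = 1/(28888 + (-5 + 103*(3*I*√30))) = 1/(28888 + (-5 + 309*I*√30)) = 1/(28883 + 309*I*√30)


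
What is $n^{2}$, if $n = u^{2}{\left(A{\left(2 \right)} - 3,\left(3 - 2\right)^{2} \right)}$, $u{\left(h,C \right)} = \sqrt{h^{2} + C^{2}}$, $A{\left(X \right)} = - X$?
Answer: $676$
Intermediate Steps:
$u{\left(h,C \right)} = \sqrt{C^{2} + h^{2}}$
$n = 26$ ($n = \left(\sqrt{\left(\left(3 - 2\right)^{2}\right)^{2} + \left(\left(-1\right) 2 - 3\right)^{2}}\right)^{2} = \left(\sqrt{\left(1^{2}\right)^{2} + \left(-2 - 3\right)^{2}}\right)^{2} = \left(\sqrt{1^{2} + \left(-5\right)^{2}}\right)^{2} = \left(\sqrt{1 + 25}\right)^{2} = \left(\sqrt{26}\right)^{2} = 26$)
$n^{2} = 26^{2} = 676$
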